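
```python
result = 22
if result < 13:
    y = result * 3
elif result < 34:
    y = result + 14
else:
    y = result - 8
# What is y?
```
Trace:
  result=22
  result=22, y=36

Final answer: 36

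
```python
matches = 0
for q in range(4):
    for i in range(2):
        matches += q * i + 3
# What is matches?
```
Trace:
  matches=0
  matches=3, q=0, i=0
  matches=6, q=0, i=1
  matches=9, q=1, i=0
  matches=13, q=1, i=1
  matches=16, q=2, i=0
  matches=21, q=2, i=1
  matches=24, q=3, i=0
  matches=30, q=3, i=1

Final answer: 30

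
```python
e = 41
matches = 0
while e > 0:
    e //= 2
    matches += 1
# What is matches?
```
Trace:
  e=41
  e=41, matches=0
  e=20, matches=1
  e=10, matches=2
  e=5, matches=3
  e=2, matches=4
  e=1, matches=5
  e=0, matches=6

Final answer: 6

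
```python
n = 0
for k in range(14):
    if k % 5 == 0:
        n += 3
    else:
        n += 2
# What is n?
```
Trace:
  n=0
  n=3, k=0
  n=5, k=1
  n=7, k=2
  n=9, k=3
  n=11, k=4
  n=14, k=5
  n=16, k=6
  n=18, k=7
  n=20, k=8
  n=22, k=9
  n=25, k=10
  n=27, k=11
  n=29, k=12
  n=31, k=13

Final answer: 31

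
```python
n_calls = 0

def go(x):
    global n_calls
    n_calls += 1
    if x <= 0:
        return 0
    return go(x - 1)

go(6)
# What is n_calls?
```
Call trace:
go(x=6)
  go(x=5)
    go(x=4)
      go(x=3)
        go(x=2)
          go(x=1)
            go(x=0)
            -> return 0
          -> return 0
        -> return 0
      -> return 0
    -> return 0
  -> return 0
-> return 0

n_calls is incremented once per call. go is entered once for each x = 6, 5, 4, 3, 2, 1, 0 (the x <= 0 call returns without recursing), i.e. 6 + 1 calls.
n_calls = 7

Final answer: 7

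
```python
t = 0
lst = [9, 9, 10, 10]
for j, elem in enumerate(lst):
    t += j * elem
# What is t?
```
Trace:
  t=0
  t=0, j=0, elem=9
  t=9, j=1, elem=9
  t=29, j=2, elem=10
  t=59, j=3, elem=10

Final answer: 59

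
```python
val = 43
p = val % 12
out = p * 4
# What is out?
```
Trace:
  val=43
  val=43, p=7
  val=43, p=7, out=28

Final answer: 28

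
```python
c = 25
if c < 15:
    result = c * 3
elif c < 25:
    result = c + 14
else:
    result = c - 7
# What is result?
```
Trace:
  c=25
  c=25, result=18

Final answer: 18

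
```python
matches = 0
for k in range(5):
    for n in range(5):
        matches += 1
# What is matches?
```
Trace:
  matches=0
  matches=1, k=0, n=0
  matches=2, k=0, n=1
  matches=3, k=0, n=2
  matches=4, k=0, n=3
  matches=5, k=0, n=4
  matches=6, k=1, n=0
  matches=7, k=1, n=1
  matches=8, k=1, n=2
  matches=9, k=1, n=3
  matches=10, k=1, n=4
  matches=11, k=2, n=0
  matches=12, k=2, n=1
  matches=13, k=2, n=2
  matches=14, k=2, n=3
  matches=15, k=2, n=4
  matches=16, k=3, n=0
  matches=17, k=3, n=1
  matches=18, k=3, n=2
  matches=19, k=3, n=3
  matches=20, k=3, n=4
  matches=21, k=4, n=0
  matches=22, k=4, n=1
  matches=23, k=4, n=2
  matches=24, k=4, n=3
  matches=25, k=4, n=4

Final answer: 25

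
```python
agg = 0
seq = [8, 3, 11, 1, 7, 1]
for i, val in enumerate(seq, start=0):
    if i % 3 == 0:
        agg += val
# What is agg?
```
Trace:
  agg=0
  agg=8, i=0, val=8
  agg=8, i=1, val=3
  agg=8, i=2, val=11
  agg=9, i=3, val=1
  agg=9, i=4, val=7
  agg=9, i=5, val=1

Final answer: 9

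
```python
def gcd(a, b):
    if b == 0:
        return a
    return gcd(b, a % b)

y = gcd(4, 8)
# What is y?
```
Call trace:
gcd(a=4, b=8)
  gcd(a=8, b=4)
    gcd(a=4, b=0)
    -> return 4
  -> return 4
-> return 4

Final answer: 4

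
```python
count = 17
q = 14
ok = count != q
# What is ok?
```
Trace:
  count=17
  count=17, q=14
  count=17, q=14, ok=True

Final answer: True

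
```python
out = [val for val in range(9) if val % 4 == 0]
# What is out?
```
Trace:
  val=0
  val=1
  val=2
  val=3
  val=4
  val=5
  val=6
  val=7
  val=8
  out=[0, 4, 8]

Final answer: [0, 4, 8]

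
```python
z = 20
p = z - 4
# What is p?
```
Trace:
  z=20
  z=20, p=16

Final answer: 16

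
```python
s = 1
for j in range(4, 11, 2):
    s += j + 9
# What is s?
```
Trace:
  s=1
  s=14, j=4
  s=29, j=6
  s=46, j=8
  s=65, j=10

Final answer: 65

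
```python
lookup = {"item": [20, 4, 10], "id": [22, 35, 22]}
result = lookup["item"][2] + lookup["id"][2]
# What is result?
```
Trace:
  lookup={'item': [20, 4, 10], 'id': [22, 35, 22]}
  lookup={'item': [20, 4, 10], 'id': [22, 35, 22]}, result=32

Final answer: 32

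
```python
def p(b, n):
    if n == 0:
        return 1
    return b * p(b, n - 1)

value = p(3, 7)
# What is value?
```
Call trace:
p(b=3, n=7)
  p(b=3, n=6)
    p(b=3, n=5)
      p(b=3, n=4)
        p(b=3, n=3)
          p(b=3, n=2)
            p(b=3, n=1)
              p(b=3, n=0)
              -> return 1
            -> return 3
          -> return 9
        -> return 27
      -> return 81
    -> return 243
  -> return 729
-> return 2187

Final answer: 2187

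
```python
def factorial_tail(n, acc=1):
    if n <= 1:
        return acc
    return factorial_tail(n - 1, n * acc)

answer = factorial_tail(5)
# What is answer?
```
Call trace:
factorial_tail(n=5, acc=1)
  factorial_tail(n=4, acc=5)
    factorial_tail(n=3, acc=20)
      factorial_tail(n=2, acc=60)
        factorial_tail(n=1, acc=120)
        -> return 120
      -> return 120
    -> return 120
  -> return 120
-> return 120

Final answer: 120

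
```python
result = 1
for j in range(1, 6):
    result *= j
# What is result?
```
Trace:
  result=1
  result=1, j=1
  result=2, j=2
  result=6, j=3
  result=24, j=4
  result=120, j=5

Final answer: 120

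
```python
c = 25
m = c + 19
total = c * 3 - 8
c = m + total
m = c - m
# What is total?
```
Trace:
  c=25
  c=25, m=44
  c=25, m=44, total=67
  c=111, m=44, total=67
  c=111, m=67, total=67

Final answer: 67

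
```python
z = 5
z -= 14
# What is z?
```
Trace:
  z=5
  z=-9

Final answer: -9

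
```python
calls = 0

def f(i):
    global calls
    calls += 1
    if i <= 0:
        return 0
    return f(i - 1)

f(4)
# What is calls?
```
Call trace:
f(i=4)
  f(i=3)
    f(i=2)
      f(i=1)
        f(i=0)
        -> return 0
      -> return 0
    -> return 0
  -> return 0
-> return 0

calls is incremented once per call. f is entered once for each i = 4, 3, 2, 1, 0 (the i <= 0 call returns without recursing), i.e. 4 + 1 calls.
calls = 5

Final answer: 5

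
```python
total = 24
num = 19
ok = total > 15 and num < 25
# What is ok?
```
Trace:
  total=24
  total=24, num=19
  total=24, num=19, ok=True

Final answer: True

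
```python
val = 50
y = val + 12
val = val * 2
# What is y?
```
Trace:
  val=50
  val=50, y=62
  val=100, y=62

Final answer: 62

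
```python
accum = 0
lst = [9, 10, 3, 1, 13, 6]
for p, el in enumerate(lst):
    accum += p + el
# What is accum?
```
Trace:
  accum=0
  accum=9, p=0, el=9
  accum=20, p=1, el=10
  accum=25, p=2, el=3
  accum=29, p=3, el=1
  accum=46, p=4, el=13
  accum=57, p=5, el=6

Final answer: 57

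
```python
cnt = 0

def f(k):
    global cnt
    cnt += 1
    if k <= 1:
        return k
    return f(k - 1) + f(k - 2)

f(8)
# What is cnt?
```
Call trace (a repeated sub-call is expanded the first time; later identical calls just restate its return value):
f(k=8)
  f(k=7)
    f(k=6)
      f(k=5)
        f(k=4)
          f(k=3)
            f(k=2)
              f(k=1)
              -> return 1
              f(k=0)
              -> return 0
            -> return 1
            f(k=1)
            -> return 1
          -> return 2
          f(k=2) -> return 1  (same call as traced above)
        -> return 3
        f(k=3) -> return 2  (same call as traced above)
      -> return 5
      f(k=4) -> return 3  (same call as traced above)
    -> return 8
    f(k=5) -> return 5  (same call as traced above)
  -> return 13
  f(k=6) -> return 8  (same call as traced above)
-> return 21

cnt is incremented once per call, so count the calls in each subtree. Let C(k) = number of calls made by f(k).
C(0) = C(1) = 1 (base case, no recursion); C(k) = 1 + C(k - 1) + C(k - 2) otherwise.
C(2) = 1 + C(1) + C(0) = 1 + 1 + 1 = 3
C(3) = 1 + C(2) + C(1) = 1 + 3 + 1 = 5
C(4) = 1 + C(3) + C(2) = 1 + 5 + 3 = 9
C(5) = 1 + C(4) + C(3) = 1 + 9 + 5 = 15
C(6) = 1 + C(5) + C(4) = 1 + 15 + 9 = 25
C(7) = 1 + C(6) + C(5) = 1 + 25 + 15 = 41
C(8) = 1 + C(7) + C(6) = 1 + 41 + 25 = 67
cnt = C(8) = 67

Final answer: 67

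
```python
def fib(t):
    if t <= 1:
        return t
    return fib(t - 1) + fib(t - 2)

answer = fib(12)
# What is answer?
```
Call trace (a repeated sub-call is expanded the first time; later identical calls just restate its return value):
fib(t=12)
  fib(t=11)
    fib(t=10)
      fib(t=9)
        fib(t=8)
          fib(t=7)
            fib(t=6)
              fib(t=5)
                fib(t=4)
                  fib(t=3)
                    fib(t=2)
                      fib(t=1)
                      -> return 1
                      fib(t=0)
                      -> return 0
                    -> return 1
                    fib(t=1)
                    -> return 1
                  -> return 2
                  fib(t=2) -> return 1  (same call as traced above)
                -> return 3
                fib(t=3) -> return 2  (same call as traced above)
              -> return 5
              fib(t=4) -> return 3  (same call as traced above)
            -> return 8
            fib(t=5) -> return 5  (same call as traced above)
          -> return 13
          fib(t=6) -> return 8  (same call as traced above)
        -> return 21
        fib(t=7) -> return 13  (same call as traced above)
      -> return 34
      fib(t=8) -> return 21  (same call as traced above)
    -> return 55
    fib(t=9) -> return 34  (same call as traced above)
  -> return 89
  fib(t=10) -> return 55  (same call as traced above)
-> return 144

Final answer: 144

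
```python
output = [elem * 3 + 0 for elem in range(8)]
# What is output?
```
Trace:
  elem=0
  elem=1
  elem=2
  elem=3
  elem=4
  elem=5
  elem=6
  elem=7
  output=[0, 3, 6, 9, 12, 15, 18, 21]

Final answer: [0, 3, 6, 9, 12, 15, 18, 21]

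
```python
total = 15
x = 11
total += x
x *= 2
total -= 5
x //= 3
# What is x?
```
Trace:
  total=15
  total=15, x=11
  total=26, x=11
  total=26, x=22
  total=21, x=22
  total=21, x=7

Final answer: 7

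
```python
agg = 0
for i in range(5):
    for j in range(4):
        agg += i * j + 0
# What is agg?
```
Trace:
  agg=0
  agg=0, i=0, j=0
  agg=0, i=0, j=1
  agg=0, i=0, j=2
  agg=0, i=0, j=3
  agg=0, i=1, j=0
  agg=1, i=1, j=1
  agg=3, i=1, j=2
  agg=6, i=1, j=3
  agg=6, i=2, j=0
  agg=8, i=2, j=1
  agg=12, i=2, j=2
  agg=18, i=2, j=3
  agg=18, i=3, j=0
  agg=21, i=3, j=1
  agg=27, i=3, j=2
  agg=36, i=3, j=3
  agg=36, i=4, j=0
  agg=40, i=4, j=1
  agg=48, i=4, j=2
  agg=60, i=4, j=3

Final answer: 60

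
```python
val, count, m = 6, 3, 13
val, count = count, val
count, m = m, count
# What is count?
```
Trace:
  val=6, count=3, m=13
  val=3, count=6, m=13
  val=3, count=13, m=6

Final answer: 13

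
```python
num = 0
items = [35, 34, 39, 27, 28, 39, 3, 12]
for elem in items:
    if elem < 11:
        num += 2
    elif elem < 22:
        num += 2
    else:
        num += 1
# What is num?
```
Trace:
  num=0
  num=1, elem=35
  num=2, elem=34
  num=3, elem=39
  num=4, elem=27
  num=5, elem=28
  num=6, elem=39
  num=8, elem=3
  num=10, elem=12

Final answer: 10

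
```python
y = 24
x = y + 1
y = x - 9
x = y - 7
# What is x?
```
Trace:
  y=24
  y=24, x=25
  y=16, x=25
  y=16, x=9

Final answer: 9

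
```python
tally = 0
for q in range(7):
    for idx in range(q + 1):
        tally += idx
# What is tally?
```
Trace:
  tally=0
  tally=0, q=0, idx=0
  tally=0, q=1, idx=0
  tally=1, q=1, idx=1
  tally=1, q=2, idx=0
  tally=2, q=2, idx=1
  tally=4, q=2, idx=2
  tally=4, q=3, idx=0
  tally=5, q=3, idx=1
  tally=7, q=3, idx=2
  tally=10, q=3, idx=3
  tally=10, q=4, idx=0
  tally=11, q=4, idx=1
  tally=13, q=4, idx=2
  tally=16, q=4, idx=3
  tally=20, q=4, idx=4
  tally=20, q=5, idx=0
  tally=21, q=5, idx=1
  tally=23, q=5, idx=2
  tally=26, q=5, idx=3
  tally=30, q=5, idx=4
  tally=35, q=5, idx=5
  tally=35, q=6, idx=0
  tally=36, q=6, idx=1
  tally=38, q=6, idx=2
  tally=41, q=6, idx=3
  tally=45, q=6, idx=4
  tally=50, q=6, idx=5
  tally=56, q=6, idx=6

Final answer: 56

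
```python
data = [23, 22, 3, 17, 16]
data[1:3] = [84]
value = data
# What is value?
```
Trace:
  data=[23, 22, 3, 17, 16]
  data=[23, 84, 17, 16]
  data=[23, 84, 17, 16], value=[23, 84, 17, 16]

Final answer: [23, 84, 17, 16]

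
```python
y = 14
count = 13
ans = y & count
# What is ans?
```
Trace:
  y=14
  y=14, count=13
  y=14, count=13, ans=12

Final answer: 12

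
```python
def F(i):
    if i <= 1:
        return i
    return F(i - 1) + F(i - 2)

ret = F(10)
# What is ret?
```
Call trace (a repeated sub-call is expanded the first time; later identical calls just restate its return value):
F(i=10)
  F(i=9)
    F(i=8)
      F(i=7)
        F(i=6)
          F(i=5)
            F(i=4)
              F(i=3)
                F(i=2)
                  F(i=1)
                  -> return 1
                  F(i=0)
                  -> return 0
                -> return 1
                F(i=1)
                -> return 1
              -> return 2
              F(i=2) -> return 1  (same call as traced above)
            -> return 3
            F(i=3) -> return 2  (same call as traced above)
          -> return 5
          F(i=4) -> return 3  (same call as traced above)
        -> return 8
        F(i=5) -> return 5  (same call as traced above)
      -> return 13
      F(i=6) -> return 8  (same call as traced above)
    -> return 21
    F(i=7) -> return 13  (same call as traced above)
  -> return 34
  F(i=8) -> return 21  (same call as traced above)
-> return 55

Final answer: 55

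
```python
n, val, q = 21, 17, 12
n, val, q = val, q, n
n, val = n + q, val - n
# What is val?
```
Trace:
  n=21, val=17, q=12
  n=17, val=12, q=21
  n=38, val=-5, q=21

Final answer: -5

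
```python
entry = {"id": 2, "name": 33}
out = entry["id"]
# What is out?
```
Trace:
  entry={'id': 2, 'name': 33}
  entry={'id': 2, 'name': 33}, out=2

Final answer: 2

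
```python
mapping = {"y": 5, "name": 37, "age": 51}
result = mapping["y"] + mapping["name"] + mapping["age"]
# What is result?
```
Trace:
  mapping={'y': 5, 'name': 37, 'age': 51}
  mapping={'y': 5, 'name': 37, 'age': 51}, result=93

Final answer: 93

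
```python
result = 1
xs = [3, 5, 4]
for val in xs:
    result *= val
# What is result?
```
Trace:
  result=1
  result=3, val=3
  result=15, val=5
  result=60, val=4

Final answer: 60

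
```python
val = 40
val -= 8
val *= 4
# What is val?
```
Trace:
  val=40
  val=32
  val=128

Final answer: 128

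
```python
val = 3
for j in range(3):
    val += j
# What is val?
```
Trace:
  val=3
  val=3, j=0
  val=4, j=1
  val=6, j=2

Final answer: 6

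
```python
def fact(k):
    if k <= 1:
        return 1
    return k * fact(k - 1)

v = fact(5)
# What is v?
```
Call trace:
fact(k=5)
  fact(k=4)
    fact(k=3)
      fact(k=2)
        fact(k=1)
        -> return 1
      -> return 2
    -> return 6
  -> return 24
-> return 120

Final answer: 120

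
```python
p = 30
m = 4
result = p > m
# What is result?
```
Trace:
  p=30
  p=30, m=4
  p=30, m=4, result=True

Final answer: True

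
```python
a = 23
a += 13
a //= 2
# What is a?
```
Trace:
  a=23
  a=36
  a=18

Final answer: 18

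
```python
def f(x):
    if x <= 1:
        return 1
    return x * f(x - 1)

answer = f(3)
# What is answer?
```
Call trace:
f(x=3)
  f(x=2)
    f(x=1)
    -> return 1
  -> return 2
-> return 6

Final answer: 6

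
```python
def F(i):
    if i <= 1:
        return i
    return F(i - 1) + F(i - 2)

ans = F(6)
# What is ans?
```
Call trace (a repeated sub-call is expanded the first time; later identical calls just restate its return value):
F(i=6)
  F(i=5)
    F(i=4)
      F(i=3)
        F(i=2)
          F(i=1)
          -> return 1
          F(i=0)
          -> return 0
        -> return 1
        F(i=1)
        -> return 1
      -> return 2
      F(i=2) -> return 1  (same call as traced above)
    -> return 3
    F(i=3) -> return 2  (same call as traced above)
  -> return 5
  F(i=4) -> return 3  (same call as traced above)
-> return 8

Final answer: 8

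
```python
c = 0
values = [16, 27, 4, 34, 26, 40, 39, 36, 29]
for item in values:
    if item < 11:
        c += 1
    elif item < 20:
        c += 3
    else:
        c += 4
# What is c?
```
Trace:
  c=0
  c=3, item=16
  c=7, item=27
  c=8, item=4
  c=12, item=34
  c=16, item=26
  c=20, item=40
  c=24, item=39
  c=28, item=36
  c=32, item=29

Final answer: 32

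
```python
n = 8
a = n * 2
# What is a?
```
Trace:
  n=8
  n=8, a=16

Final answer: 16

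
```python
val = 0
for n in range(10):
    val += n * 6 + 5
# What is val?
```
Trace:
  val=0
  val=5, n=0
  val=16, n=1
  val=33, n=2
  val=56, n=3
  val=85, n=4
  val=120, n=5
  val=161, n=6
  val=208, n=7
  val=261, n=8
  val=320, n=9

Final answer: 320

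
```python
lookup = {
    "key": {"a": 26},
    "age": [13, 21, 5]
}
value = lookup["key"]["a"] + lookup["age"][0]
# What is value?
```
Trace:
  lookup={'key': {'a': 26}, 'age': [13, 21, 5]}
  lookup={'key': {'a': 26}, 'age': [13, 21, 5]}, value=39

Final answer: 39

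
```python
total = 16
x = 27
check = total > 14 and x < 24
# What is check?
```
Trace:
  total=16
  total=16, x=27
  total=16, x=27, check=False

Final answer: False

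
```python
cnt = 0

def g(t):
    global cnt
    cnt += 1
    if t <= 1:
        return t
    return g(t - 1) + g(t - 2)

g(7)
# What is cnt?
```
Call trace (a repeated sub-call is expanded the first time; later identical calls just restate its return value):
g(t=7)
  g(t=6)
    g(t=5)
      g(t=4)
        g(t=3)
          g(t=2)
            g(t=1)
            -> return 1
            g(t=0)
            -> return 0
          -> return 1
          g(t=1)
          -> return 1
        -> return 2
        g(t=2) -> return 1  (same call as traced above)
      -> return 3
      g(t=3) -> return 2  (same call as traced above)
    -> return 5
    g(t=4) -> return 3  (same call as traced above)
  -> return 8
  g(t=5) -> return 5  (same call as traced above)
-> return 13

cnt is incremented once per call, so count the calls in each subtree. Let C(t) = number of calls made by g(t).
C(0) = C(1) = 1 (base case, no recursion); C(t) = 1 + C(t - 1) + C(t - 2) otherwise.
C(2) = 1 + C(1) + C(0) = 1 + 1 + 1 = 3
C(3) = 1 + C(2) + C(1) = 1 + 3 + 1 = 5
C(4) = 1 + C(3) + C(2) = 1 + 5 + 3 = 9
C(5) = 1 + C(4) + C(3) = 1 + 9 + 5 = 15
C(6) = 1 + C(5) + C(4) = 1 + 15 + 9 = 25
C(7) = 1 + C(6) + C(5) = 1 + 25 + 15 = 41
cnt = C(7) = 41

Final answer: 41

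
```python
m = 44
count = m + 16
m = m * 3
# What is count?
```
Trace:
  m=44
  m=44, count=60
  m=132, count=60

Final answer: 60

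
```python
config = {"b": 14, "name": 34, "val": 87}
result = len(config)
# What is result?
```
Trace:
  config={'b': 14, 'name': 34, 'val': 87}
  config={'b': 14, 'name': 34, 'val': 87}, result=3

Final answer: 3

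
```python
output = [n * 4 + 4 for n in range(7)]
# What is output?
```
Trace:
  n=0
  n=1
  n=2
  n=3
  n=4
  n=5
  n=6
  output=[4, 8, 12, 16, 20, 24, 28]

Final answer: [4, 8, 12, 16, 20, 24, 28]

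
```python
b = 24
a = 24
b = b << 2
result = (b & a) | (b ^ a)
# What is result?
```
Trace:
  b=24
  b=24, a=24
  b=96, a=24
  b=96, a=24, result=120

Final answer: 120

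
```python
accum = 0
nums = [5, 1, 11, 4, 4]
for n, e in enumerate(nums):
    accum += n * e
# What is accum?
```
Trace:
  accum=0
  accum=0, n=0, e=5
  accum=1, n=1, e=1
  accum=23, n=2, e=11
  accum=35, n=3, e=4
  accum=51, n=4, e=4

Final answer: 51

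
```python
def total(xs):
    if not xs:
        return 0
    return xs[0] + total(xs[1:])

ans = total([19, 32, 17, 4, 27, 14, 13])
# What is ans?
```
Call trace:
total(xs=[19, 32, 17, 4, 27, 14, 13])
  total(xs=[32, 17, 4, 27, 14, 13])
    total(xs=[17, 4, 27, 14, 13])
      total(xs=[4, 27, 14, 13])
        total(xs=[27, 14, 13])
          total(xs=[14, 13])
            total(xs=[13])
              total(xs=[])
              -> return 0
            -> return 13
          -> return 27
        -> return 54
      -> return 58
    -> return 75
  -> return 107
-> return 126

Final answer: 126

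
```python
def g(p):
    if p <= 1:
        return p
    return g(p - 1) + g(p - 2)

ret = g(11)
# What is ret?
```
Call trace (a repeated sub-call is expanded the first time; later identical calls just restate its return value):
g(p=11)
  g(p=10)
    g(p=9)
      g(p=8)
        g(p=7)
          g(p=6)
            g(p=5)
              g(p=4)
                g(p=3)
                  g(p=2)
                    g(p=1)
                    -> return 1
                    g(p=0)
                    -> return 0
                  -> return 1
                  g(p=1)
                  -> return 1
                -> return 2
                g(p=2) -> return 1  (same call as traced above)
              -> return 3
              g(p=3) -> return 2  (same call as traced above)
            -> return 5
            g(p=4) -> return 3  (same call as traced above)
          -> return 8
          g(p=5) -> return 5  (same call as traced above)
        -> return 13
        g(p=6) -> return 8  (same call as traced above)
      -> return 21
      g(p=7) -> return 13  (same call as traced above)
    -> return 34
    g(p=8) -> return 21  (same call as traced above)
  -> return 55
  g(p=9) -> return 34  (same call as traced above)
-> return 89

Final answer: 89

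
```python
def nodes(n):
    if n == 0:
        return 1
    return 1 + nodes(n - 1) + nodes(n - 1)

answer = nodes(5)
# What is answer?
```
Call trace (a repeated sub-call is expanded the first time; later identical calls just restate its return value):
nodes(n=5)
  nodes(n=4)
    nodes(n=3)
      nodes(n=2)
        nodes(n=1)
          nodes(n=0)
          -> return 1
          nodes(n=0)
          -> return 1
        -> return 3
        nodes(n=1) -> return 3  (same call as traced above)
      -> return 7
      nodes(n=2) -> return 7  (same call as traced above)
    -> return 15
    nodes(n=3) -> return 15  (same call as traced above)
  -> return 31
  nodes(n=4) -> return 31  (same call as traced above)
-> return 63

Final answer: 63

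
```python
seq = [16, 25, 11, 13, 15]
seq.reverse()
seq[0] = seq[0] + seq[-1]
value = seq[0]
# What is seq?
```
Trace:
  seq=[16, 25, 11, 13, 15]
  seq=[15, 13, 11, 25, 16]
  seq=[31, 13, 11, 25, 16]
  seq=[31, 13, 11, 25, 16], value=31

Final answer: [31, 13, 11, 25, 16]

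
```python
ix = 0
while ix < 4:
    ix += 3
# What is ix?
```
Trace:
  ix=0
  ix=3
  ix=6

Final answer: 6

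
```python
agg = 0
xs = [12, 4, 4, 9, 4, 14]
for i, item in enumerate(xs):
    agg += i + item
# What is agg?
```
Trace:
  agg=0
  agg=12, i=0, item=12
  agg=17, i=1, item=4
  agg=23, i=2, item=4
  agg=35, i=3, item=9
  agg=43, i=4, item=4
  agg=62, i=5, item=14

Final answer: 62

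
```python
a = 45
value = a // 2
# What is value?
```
Trace:
  a=45
  a=45, value=22

Final answer: 22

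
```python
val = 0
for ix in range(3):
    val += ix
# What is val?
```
Trace:
  val=0
  val=0, ix=0
  val=1, ix=1
  val=3, ix=2

Final answer: 3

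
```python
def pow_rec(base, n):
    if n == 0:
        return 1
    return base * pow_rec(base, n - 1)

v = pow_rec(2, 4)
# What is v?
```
Call trace:
pow_rec(base=2, n=4)
  pow_rec(base=2, n=3)
    pow_rec(base=2, n=2)
      pow_rec(base=2, n=1)
        pow_rec(base=2, n=0)
        -> return 1
      -> return 2
    -> return 4
  -> return 8
-> return 16

Final answer: 16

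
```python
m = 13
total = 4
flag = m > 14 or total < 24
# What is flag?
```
Trace:
  m=13
  m=13, total=4
  m=13, total=4, flag=True

Final answer: True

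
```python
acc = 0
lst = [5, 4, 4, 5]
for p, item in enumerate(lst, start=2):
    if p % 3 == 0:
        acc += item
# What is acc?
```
Trace:
  acc=0
  acc=0, p=2, item=5
  acc=4, p=3, item=4
  acc=4, p=4, item=4
  acc=4, p=5, item=5

Final answer: 4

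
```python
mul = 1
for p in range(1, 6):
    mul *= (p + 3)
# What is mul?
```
Trace:
  mul=1
  mul=4, p=1
  mul=20, p=2
  mul=120, p=3
  mul=840, p=4
  mul=6720, p=5

Final answer: 6720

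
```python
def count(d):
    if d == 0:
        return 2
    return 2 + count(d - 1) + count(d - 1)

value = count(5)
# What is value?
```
Call trace (a repeated sub-call is expanded the first time; later identical calls just restate its return value):
count(d=5)
  count(d=4)
    count(d=3)
      count(d=2)
        count(d=1)
          count(d=0)
          -> return 2
          count(d=0)
          -> return 2
        -> return 6
        count(d=1) -> return 6  (same call as traced above)
      -> return 14
      count(d=2) -> return 14  (same call as traced above)
    -> return 30
    count(d=3) -> return 30  (same call as traced above)
  -> return 62
  count(d=4) -> return 62  (same call as traced above)
-> return 126

Final answer: 126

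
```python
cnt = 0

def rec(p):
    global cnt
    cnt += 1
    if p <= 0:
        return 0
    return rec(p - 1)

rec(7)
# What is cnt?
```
Call trace:
rec(p=7)
  rec(p=6)
    rec(p=5)
      rec(p=4)
        rec(p=3)
          rec(p=2)
            rec(p=1)
              rec(p=0)
              -> return 0
            -> return 0
          -> return 0
        -> return 0
      -> return 0
    -> return 0
  -> return 0
-> return 0

cnt is incremented once per call. rec is entered once for each p = 7, 6, 5, 4, 3, 2, 1, 0 (the p <= 0 call returns without recursing), i.e. 7 + 1 calls.
cnt = 8

Final answer: 8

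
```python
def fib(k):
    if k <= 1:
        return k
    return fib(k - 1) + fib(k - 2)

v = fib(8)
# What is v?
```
Call trace (a repeated sub-call is expanded the first time; later identical calls just restate its return value):
fib(k=8)
  fib(k=7)
    fib(k=6)
      fib(k=5)
        fib(k=4)
          fib(k=3)
            fib(k=2)
              fib(k=1)
              -> return 1
              fib(k=0)
              -> return 0
            -> return 1
            fib(k=1)
            -> return 1
          -> return 2
          fib(k=2) -> return 1  (same call as traced above)
        -> return 3
        fib(k=3) -> return 2  (same call as traced above)
      -> return 5
      fib(k=4) -> return 3  (same call as traced above)
    -> return 8
    fib(k=5) -> return 5  (same call as traced above)
  -> return 13
  fib(k=6) -> return 8  (same call as traced above)
-> return 21

Final answer: 21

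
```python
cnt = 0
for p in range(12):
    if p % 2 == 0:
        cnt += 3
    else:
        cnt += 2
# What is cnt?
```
Trace:
  cnt=0
  cnt=3, p=0
  cnt=5, p=1
  cnt=8, p=2
  cnt=10, p=3
  cnt=13, p=4
  cnt=15, p=5
  cnt=18, p=6
  cnt=20, p=7
  cnt=23, p=8
  cnt=25, p=9
  cnt=28, p=10
  cnt=30, p=11

Final answer: 30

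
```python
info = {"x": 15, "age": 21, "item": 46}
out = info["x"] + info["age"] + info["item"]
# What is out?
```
Trace:
  info={'x': 15, 'age': 21, 'item': 46}
  info={'x': 15, 'age': 21, 'item': 46}, out=82

Final answer: 82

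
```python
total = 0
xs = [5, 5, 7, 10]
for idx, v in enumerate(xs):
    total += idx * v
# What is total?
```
Trace:
  total=0
  total=0, idx=0, v=5
  total=5, idx=1, v=5
  total=19, idx=2, v=7
  total=49, idx=3, v=10

Final answer: 49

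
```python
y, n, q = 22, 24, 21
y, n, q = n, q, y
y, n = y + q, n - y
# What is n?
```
Trace:
  y=22, n=24, q=21
  y=24, n=21, q=22
  y=46, n=-3, q=22

Final answer: -3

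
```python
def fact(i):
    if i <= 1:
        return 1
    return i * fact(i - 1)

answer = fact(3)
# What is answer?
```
Call trace:
fact(i=3)
  fact(i=2)
    fact(i=1)
    -> return 1
  -> return 2
-> return 6

Final answer: 6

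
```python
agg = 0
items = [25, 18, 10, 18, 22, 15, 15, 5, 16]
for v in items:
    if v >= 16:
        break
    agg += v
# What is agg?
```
Trace:
  agg=0
  agg=0, v=25

Final answer: 0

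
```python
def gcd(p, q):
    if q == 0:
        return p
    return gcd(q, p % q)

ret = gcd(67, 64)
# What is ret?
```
Call trace:
gcd(p=67, q=64)
  gcd(p=64, q=3)
    gcd(p=3, q=1)
      gcd(p=1, q=0)
      -> return 1
    -> return 1
  -> return 1
-> return 1

Final answer: 1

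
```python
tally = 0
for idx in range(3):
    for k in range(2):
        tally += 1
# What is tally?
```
Trace:
  tally=0
  tally=1, idx=0, k=0
  tally=2, idx=0, k=1
  tally=3, idx=1, k=0
  tally=4, idx=1, k=1
  tally=5, idx=2, k=0
  tally=6, idx=2, k=1

Final answer: 6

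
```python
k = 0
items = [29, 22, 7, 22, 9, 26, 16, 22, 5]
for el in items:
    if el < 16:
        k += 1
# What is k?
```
Trace:
  k=0
  k=0, el=29
  k=0, el=22
  k=1, el=7
  k=1, el=22
  k=2, el=9
  k=2, el=26
  k=2, el=16
  k=2, el=22
  k=3, el=5

Final answer: 3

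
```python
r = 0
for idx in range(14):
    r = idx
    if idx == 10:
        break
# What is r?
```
Trace:
  r=0
  r=0, idx=0
  r=1, idx=1
  r=2, idx=2
  r=3, idx=3
  r=4, idx=4
  r=5, idx=5
  r=6, idx=6
  r=7, idx=7
  r=8, idx=8
  r=9, idx=9
  r=10, idx=10

Final answer: 10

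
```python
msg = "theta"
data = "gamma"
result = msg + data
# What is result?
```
Trace:
  msg='theta'
  msg='theta', data='gamma'
  msg='theta', data='gamma', result='thetagamma'

Final answer: 'thetagamma'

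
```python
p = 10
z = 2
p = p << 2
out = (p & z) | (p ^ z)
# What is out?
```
Trace:
  p=10
  p=10, z=2
  p=40, z=2
  p=40, z=2, out=42

Final answer: 42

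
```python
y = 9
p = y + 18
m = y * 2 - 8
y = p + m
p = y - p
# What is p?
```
Trace:
  y=9
  y=9, p=27
  y=9, p=27, m=10
  y=37, p=27, m=10
  y=37, p=10, m=10

Final answer: 10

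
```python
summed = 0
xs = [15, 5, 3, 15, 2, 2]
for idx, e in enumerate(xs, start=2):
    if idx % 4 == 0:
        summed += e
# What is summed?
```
Trace:
  summed=0
  summed=0, idx=2, e=15
  summed=0, idx=3, e=5
  summed=3, idx=4, e=3
  summed=3, idx=5, e=15
  summed=3, idx=6, e=2
  summed=3, idx=7, e=2

Final answer: 3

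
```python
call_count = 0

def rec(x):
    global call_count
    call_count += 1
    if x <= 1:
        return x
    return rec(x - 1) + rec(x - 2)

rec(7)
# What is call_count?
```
Call trace (a repeated sub-call is expanded the first time; later identical calls just restate its return value):
rec(x=7)
  rec(x=6)
    rec(x=5)
      rec(x=4)
        rec(x=3)
          rec(x=2)
            rec(x=1)
            -> return 1
            rec(x=0)
            -> return 0
          -> return 1
          rec(x=1)
          -> return 1
        -> return 2
        rec(x=2) -> return 1  (same call as traced above)
      -> return 3
      rec(x=3) -> return 2  (same call as traced above)
    -> return 5
    rec(x=4) -> return 3  (same call as traced above)
  -> return 8
  rec(x=5) -> return 5  (same call as traced above)
-> return 13

call_count is incremented once per call, so count the calls in each subtree. Let C(x) = number of calls made by rec(x).
C(0) = C(1) = 1 (base case, no recursion); C(x) = 1 + C(x - 1) + C(x - 2) otherwise.
C(2) = 1 + C(1) + C(0) = 1 + 1 + 1 = 3
C(3) = 1 + C(2) + C(1) = 1 + 3 + 1 = 5
C(4) = 1 + C(3) + C(2) = 1 + 5 + 3 = 9
C(5) = 1 + C(4) + C(3) = 1 + 9 + 5 = 15
C(6) = 1 + C(5) + C(4) = 1 + 15 + 9 = 25
C(7) = 1 + C(6) + C(5) = 1 + 25 + 15 = 41
call_count = C(7) = 41

Final answer: 41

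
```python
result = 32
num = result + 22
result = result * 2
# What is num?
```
Trace:
  result=32
  result=32, num=54
  result=64, num=54

Final answer: 54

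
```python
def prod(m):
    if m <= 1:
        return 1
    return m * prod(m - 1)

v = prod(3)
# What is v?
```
Call trace:
prod(m=3)
  prod(m=2)
    prod(m=1)
    -> return 1
  -> return 2
-> return 6

Final answer: 6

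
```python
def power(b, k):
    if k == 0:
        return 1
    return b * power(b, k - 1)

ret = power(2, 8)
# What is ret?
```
Call trace:
power(b=2, k=8)
  power(b=2, k=7)
    power(b=2, k=6)
      power(b=2, k=5)
        power(b=2, k=4)
          power(b=2, k=3)
            power(b=2, k=2)
              power(b=2, k=1)
                power(b=2, k=0)
                -> return 1
              -> return 2
            -> return 4
          -> return 8
        -> return 16
      -> return 32
    -> return 64
  -> return 128
-> return 256

Final answer: 256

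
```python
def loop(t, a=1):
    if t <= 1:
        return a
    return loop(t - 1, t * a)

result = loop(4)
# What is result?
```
Call trace:
loop(t=4, a=1)
  loop(t=3, a=4)
    loop(t=2, a=12)
      loop(t=1, a=24)
      -> return 24
    -> return 24
  -> return 24
-> return 24

Final answer: 24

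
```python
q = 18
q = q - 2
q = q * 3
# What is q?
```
Trace:
  q=18
  q=16
  q=48

Final answer: 48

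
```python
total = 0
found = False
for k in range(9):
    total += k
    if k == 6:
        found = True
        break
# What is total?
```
Trace:
  total=0
  total=0, found=False
  total=0, found=False, k=0
  total=1, found=False, k=1
  total=3, found=False, k=2
  total=6, found=False, k=3
  total=10, found=False, k=4
  total=15, found=False, k=5
  total=21, found=True, k=6

Final answer: 21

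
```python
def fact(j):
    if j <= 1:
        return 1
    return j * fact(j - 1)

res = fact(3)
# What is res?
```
Call trace:
fact(j=3)
  fact(j=2)
    fact(j=1)
    -> return 1
  -> return 2
-> return 6

Final answer: 6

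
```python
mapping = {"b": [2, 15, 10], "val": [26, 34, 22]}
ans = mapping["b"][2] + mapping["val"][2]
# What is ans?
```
Trace:
  mapping={'b': [2, 15, 10], 'val': [26, 34, 22]}
  mapping={'b': [2, 15, 10], 'val': [26, 34, 22]}, ans=32

Final answer: 32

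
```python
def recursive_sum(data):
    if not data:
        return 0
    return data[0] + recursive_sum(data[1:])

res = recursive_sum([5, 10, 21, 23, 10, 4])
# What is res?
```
Call trace:
recursive_sum(data=[5, 10, 21, 23, 10, 4])
  recursive_sum(data=[10, 21, 23, 10, 4])
    recursive_sum(data=[21, 23, 10, 4])
      recursive_sum(data=[23, 10, 4])
        recursive_sum(data=[10, 4])
          recursive_sum(data=[4])
            recursive_sum(data=[])
            -> return 0
          -> return 4
        -> return 14
      -> return 37
    -> return 58
  -> return 68
-> return 73

Final answer: 73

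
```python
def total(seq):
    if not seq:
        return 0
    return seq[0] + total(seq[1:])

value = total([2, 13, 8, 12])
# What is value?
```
Call trace:
total(seq=[2, 13, 8, 12])
  total(seq=[13, 8, 12])
    total(seq=[8, 12])
      total(seq=[12])
        total(seq=[])
        -> return 0
      -> return 12
    -> return 20
  -> return 33
-> return 35

Final answer: 35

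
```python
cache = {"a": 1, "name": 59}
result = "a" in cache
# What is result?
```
Trace:
  cache={'a': 1, 'name': 59}
  cache={'a': 1, 'name': 59}, result=True

Final answer: True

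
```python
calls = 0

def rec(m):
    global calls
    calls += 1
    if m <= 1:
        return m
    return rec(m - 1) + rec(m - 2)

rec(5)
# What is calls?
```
Call trace (a repeated sub-call is expanded the first time; later identical calls just restate its return value):
rec(m=5)
  rec(m=4)
    rec(m=3)
      rec(m=2)
        rec(m=1)
        -> return 1
        rec(m=0)
        -> return 0
      -> return 1
      rec(m=1)
      -> return 1
    -> return 2
    rec(m=2) -> return 1  (same call as traced above)
  -> return 3
  rec(m=3) -> return 2  (same call as traced above)
-> return 5

calls is incremented once per call, so count the calls in each subtree. Let C(m) = number of calls made by rec(m).
C(0) = C(1) = 1 (base case, no recursion); C(m) = 1 + C(m - 1) + C(m - 2) otherwise.
C(2) = 1 + C(1) + C(0) = 1 + 1 + 1 = 3
C(3) = 1 + C(2) + C(1) = 1 + 3 + 1 = 5
C(4) = 1 + C(3) + C(2) = 1 + 5 + 3 = 9
C(5) = 1 + C(4) + C(3) = 1 + 9 + 5 = 15
calls = C(5) = 15

Final answer: 15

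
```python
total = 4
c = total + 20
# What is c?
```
Trace:
  total=4
  total=4, c=24

Final answer: 24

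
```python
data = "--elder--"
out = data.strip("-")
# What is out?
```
Trace:
  data='--elder--'
  data='--elder--', out='elder'

Final answer: 'elder'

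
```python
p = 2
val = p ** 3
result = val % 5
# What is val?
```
Trace:
  p=2
  p=2, val=8
  p=2, val=8, result=3

Final answer: 8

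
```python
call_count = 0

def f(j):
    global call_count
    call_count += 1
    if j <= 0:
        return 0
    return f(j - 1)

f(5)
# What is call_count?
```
Call trace:
f(j=5)
  f(j=4)
    f(j=3)
      f(j=2)
        f(j=1)
          f(j=0)
          -> return 0
        -> return 0
      -> return 0
    -> return 0
  -> return 0
-> return 0

call_count is incremented once per call. f is entered once for each j = 5, 4, 3, 2, 1, 0 (the j <= 0 call returns without recursing), i.e. 5 + 1 calls.
call_count = 6

Final answer: 6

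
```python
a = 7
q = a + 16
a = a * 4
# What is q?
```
Trace:
  a=7
  a=7, q=23
  a=28, q=23

Final answer: 23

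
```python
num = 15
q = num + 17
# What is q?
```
Trace:
  num=15
  num=15, q=32

Final answer: 32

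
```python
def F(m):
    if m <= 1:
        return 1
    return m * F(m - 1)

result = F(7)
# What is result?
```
Call trace:
F(m=7)
  F(m=6)
    F(m=5)
      F(m=4)
        F(m=3)
          F(m=2)
            F(m=1)
            -> return 1
          -> return 2
        -> return 6
      -> return 24
    -> return 120
  -> return 720
-> return 5040

Final answer: 5040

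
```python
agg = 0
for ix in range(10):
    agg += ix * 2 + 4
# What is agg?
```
Trace:
  agg=0
  agg=4, ix=0
  agg=10, ix=1
  agg=18, ix=2
  agg=28, ix=3
  agg=40, ix=4
  agg=54, ix=5
  agg=70, ix=6
  agg=88, ix=7
  agg=108, ix=8
  agg=130, ix=9

Final answer: 130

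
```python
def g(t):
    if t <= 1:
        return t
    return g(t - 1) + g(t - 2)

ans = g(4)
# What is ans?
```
Call trace (a repeated sub-call is expanded the first time; later identical calls just restate its return value):
g(t=4)
  g(t=3)
    g(t=2)
      g(t=1)
      -> return 1
      g(t=0)
      -> return 0
    -> return 1
    g(t=1)
    -> return 1
  -> return 2
  g(t=2) -> return 1  (same call as traced above)
-> return 3

Final answer: 3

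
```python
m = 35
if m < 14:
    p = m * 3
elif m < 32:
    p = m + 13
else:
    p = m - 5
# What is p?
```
Trace:
  m=35
  m=35, p=30

Final answer: 30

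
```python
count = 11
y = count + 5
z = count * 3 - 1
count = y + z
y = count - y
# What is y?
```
Trace:
  count=11
  count=11, y=16
  count=11, y=16, z=32
  count=48, y=16, z=32
  count=48, y=32, z=32

Final answer: 32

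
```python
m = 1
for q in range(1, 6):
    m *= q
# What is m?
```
Trace:
  m=1
  m=1, q=1
  m=2, q=2
  m=6, q=3
  m=24, q=4
  m=120, q=5

Final answer: 120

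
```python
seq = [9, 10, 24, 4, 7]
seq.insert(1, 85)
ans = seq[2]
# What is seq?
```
Trace:
  seq=[9, 10, 24, 4, 7]
  seq=[9, 85, 10, 24, 4, 7]
  seq=[9, 85, 10, 24, 4, 7], ans=10

Final answer: [9, 85, 10, 24, 4, 7]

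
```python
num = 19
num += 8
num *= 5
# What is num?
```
Trace:
  num=19
  num=27
  num=135

Final answer: 135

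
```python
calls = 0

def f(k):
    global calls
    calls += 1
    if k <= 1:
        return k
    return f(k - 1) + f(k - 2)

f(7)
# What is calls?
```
Call trace (a repeated sub-call is expanded the first time; later identical calls just restate its return value):
f(k=7)
  f(k=6)
    f(k=5)
      f(k=4)
        f(k=3)
          f(k=2)
            f(k=1)
            -> return 1
            f(k=0)
            -> return 0
          -> return 1
          f(k=1)
          -> return 1
        -> return 2
        f(k=2) -> return 1  (same call as traced above)
      -> return 3
      f(k=3) -> return 2  (same call as traced above)
    -> return 5
    f(k=4) -> return 3  (same call as traced above)
  -> return 8
  f(k=5) -> return 5  (same call as traced above)
-> return 13

calls is incremented once per call, so count the calls in each subtree. Let C(k) = number of calls made by f(k).
C(0) = C(1) = 1 (base case, no recursion); C(k) = 1 + C(k - 1) + C(k - 2) otherwise.
C(2) = 1 + C(1) + C(0) = 1 + 1 + 1 = 3
C(3) = 1 + C(2) + C(1) = 1 + 3 + 1 = 5
C(4) = 1 + C(3) + C(2) = 1 + 5 + 3 = 9
C(5) = 1 + C(4) + C(3) = 1 + 9 + 5 = 15
C(6) = 1 + C(5) + C(4) = 1 + 15 + 9 = 25
C(7) = 1 + C(6) + C(5) = 1 + 25 + 15 = 41
calls = C(7) = 41

Final answer: 41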